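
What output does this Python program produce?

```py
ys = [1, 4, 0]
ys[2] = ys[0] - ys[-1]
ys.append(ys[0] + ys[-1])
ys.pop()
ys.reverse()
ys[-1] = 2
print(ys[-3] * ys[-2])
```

ys[2] = ys[0]-ys[-1] = 1-0 = 1 → [1, 4, 1]
append ys[0]+ys[-1] = 1+1 = 2 → [1, 4, 1, 2]
pop() removes 2 → [1, 4, 1]
reverse → [1, 4, 1]
ys[-1] = 2 → [1, 4, 2]
ys[-3]*ys[-2] = 1*4 = 4

4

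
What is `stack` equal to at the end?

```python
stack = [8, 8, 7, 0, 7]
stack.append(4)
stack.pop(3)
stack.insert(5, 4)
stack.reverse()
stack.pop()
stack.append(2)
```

[4, 4, 7, 7, 8, 2]

append 4 → [8, 8, 7, 0, 7, 4]
pop(3) removes 0 → [8, 8, 7, 7, 4]
insert 4 at 5 → [8, 8, 7, 7, 4, 4]
reverse → [4, 4, 7, 7, 8, 8]
pop() removes 8 → [4, 4, 7, 7, 8]
append 2 → [4, 4, 7, 7, 8, 2]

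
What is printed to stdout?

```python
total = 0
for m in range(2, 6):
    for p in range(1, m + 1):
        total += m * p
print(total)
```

m=2,p=1: total = 0+2 = 2
m=2,p=2: total = 2+4 = 6
m=3,p=1: total = 6+3 = 9
m=3,p=2: total = 9+6 = 15
m=3,p=3: total = 15+9 = 24
m=4,p=1: total = 24+4 = 28
m=4,p=2: total = 28+8 = 36
m=4,p=3: total = 36+12 = 48
m=4,p=4: total = 48+16 = 64
m=5,p=1: total = 64+5 = 69
m=5,p=2: total = 69+10 = 79
m=5,p=3: total = 79+15 = 94
m=5,p=4: total = 94+20 = 114
m=5,p=5: total = 114+25 = 139

139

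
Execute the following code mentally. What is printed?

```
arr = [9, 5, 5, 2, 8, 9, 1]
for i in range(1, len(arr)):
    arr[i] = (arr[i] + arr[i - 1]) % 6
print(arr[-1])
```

i=1: arr[1] = (5+9)%6 = 2 → [9, 2, 5, 2, 8, 9, 1]
i=2: arr[2] = (5+2)%6 = 1 → [9, 2, 1, 2, 8, 9, 1]
i=3: arr[3] = (2+1)%6 = 3 → [9, 2, 1, 3, 8, 9, 1]
i=4: arr[4] = (8+3)%6 = 5 → [9, 2, 1, 3, 5, 9, 1]
i=5: arr[5] = (9+5)%6 = 2 → [9, 2, 1, 3, 5, 2, 1]
i=6: arr[6] = (1+2)%6 = 3 → [9, 2, 1, 3, 5, 2, 3]

3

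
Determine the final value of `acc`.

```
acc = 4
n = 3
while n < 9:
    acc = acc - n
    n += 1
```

-29

n=3: acc = 4-3 = 1
n=4: acc = 1-4 = -3
n=5: acc = (-3)-5 = -8
n=6: acc = (-8)-6 = -14
n=7: acc = (-14)-7 = -21
n=8: acc = (-21)-8 = -29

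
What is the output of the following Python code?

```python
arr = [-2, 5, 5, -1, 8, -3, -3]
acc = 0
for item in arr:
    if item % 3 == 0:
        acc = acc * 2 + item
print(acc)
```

-9

item=-2: not %3==0
item=5: not %3==0
item=5: not %3==0
item=-1: not %3==0
item=8: not %3==0
item=-3: %3==0, acc = 0*2+(-3) = -3
item=-3: %3==0, acc = (-3)*2+(-3) = -9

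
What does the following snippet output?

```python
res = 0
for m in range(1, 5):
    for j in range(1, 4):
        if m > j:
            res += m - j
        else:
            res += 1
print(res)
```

16

m=1,j=1: not 1>1, res = 0+1 = 1
m=1,j=2: not 1>2, res = 1+1 = 2
m=1,j=3: not 1>3, res = 2+1 = 3
m=2,j=1: 2>1, res = 3+1 = 4
m=2,j=2: not 2>2, res = 4+1 = 5
m=2,j=3: not 2>3, res = 5+1 = 6
m=3,j=1: 3>1, res = 6+2 = 8
m=3,j=2: 3>2, res = 8+1 = 9
m=3,j=3: not 3>3, res = 9+1 = 10
m=4,j=1: 4>1, res = 10+3 = 13
m=4,j=2: 4>2, res = 13+2 = 15
m=4,j=3: 4>3, res = 15+1 = 16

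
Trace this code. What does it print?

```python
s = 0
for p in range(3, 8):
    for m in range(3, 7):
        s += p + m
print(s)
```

190

p=3,m=3: s = 0+6 = 6
p=3,m=4: s = 6+7 = 13
p=3,m=5: s = 13+8 = 21
p=3,m=6: s = 21+9 = 30
p=4,m=3: s = 30+7 = 37
p=4,m=4: s = 37+8 = 45
p=4,m=5: s = 45+9 = 54
p=4,m=6: s = 54+10 = 64
p=5,m=3: s = 64+8 = 72
p=5,m=4: s = 72+9 = 81
p=5,m=5: s = 81+10 = 91
p=5,m=6: s = 91+11 = 102
p=6,m=3: s = 102+9 = 111
p=6,m=4: s = 111+10 = 121
p=6,m=5: s = 121+11 = 132
p=6,m=6: s = 132+12 = 144
p=7,m=3: s = 144+10 = 154
p=7,m=4: s = 154+11 = 165
p=7,m=5: s = 165+12 = 177
p=7,m=6: s = 177+13 = 190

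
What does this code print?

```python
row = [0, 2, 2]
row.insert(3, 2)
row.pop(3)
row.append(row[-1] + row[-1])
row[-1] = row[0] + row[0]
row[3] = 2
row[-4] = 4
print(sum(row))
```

10

insert 2 at 3 → [0, 2, 2, 2]
pop(3) removes 2 → [0, 2, 2]
append row[-1]+row[-1] = 2+2 = 4 → [0, 2, 2, 4]
row[-1] = row[0]+row[0] = 0+0 = 0 → [0, 2, 2, 0]
row[3] = 2 → [0, 2, 2, 2]
row[-4] = 4 → [4, 2, 2, 2]
sum = 10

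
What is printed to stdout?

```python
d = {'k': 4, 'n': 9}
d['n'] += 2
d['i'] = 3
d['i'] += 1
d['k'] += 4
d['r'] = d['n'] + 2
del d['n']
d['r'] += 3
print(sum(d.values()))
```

28

d['n'] = 9+2 = 11 → {'k': 4, 'n': 11}
d['i'] = 3 → {'k': 4, 'n': 11, 'i': 3}
d['i'] = 3+1 = 4 → {'k': 4, 'n': 11, 'i': 4}
d['k'] = 4+4 = 8 → {'k': 8, 'n': 11, 'i': 4}
d['r'] = d['n']+2 = 13 → {'k': 8, 'n': 11, 'i': 4, 'r': 13}
del 'n' → {'k': 8, 'i': 4, 'r': 13}
d['r'] = 13+3 = 16 → {'k': 8, 'i': 4, 'r': 16}
sum of values = 28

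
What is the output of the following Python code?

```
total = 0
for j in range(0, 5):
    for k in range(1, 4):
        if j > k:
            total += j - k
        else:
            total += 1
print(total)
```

19

j=0,k=1: not 0>1, total = 0+1 = 1
j=0,k=2: not 0>2, total = 1+1 = 2
j=0,k=3: not 0>3, total = 2+1 = 3
j=1,k=1: not 1>1, total = 3+1 = 4
j=1,k=2: not 1>2, total = 4+1 = 5
j=1,k=3: not 1>3, total = 5+1 = 6
j=2,k=1: 2>1, total = 6+1 = 7
j=2,k=2: not 2>2, total = 7+1 = 8
j=2,k=3: not 2>3, total = 8+1 = 9
j=3,k=1: 3>1, total = 9+2 = 11
j=3,k=2: 3>2, total = 11+1 = 12
j=3,k=3: not 3>3, total = 12+1 = 13
j=4,k=1: 4>1, total = 13+3 = 16
j=4,k=2: 4>2, total = 16+2 = 18
j=4,k=3: 4>3, total = 18+1 = 19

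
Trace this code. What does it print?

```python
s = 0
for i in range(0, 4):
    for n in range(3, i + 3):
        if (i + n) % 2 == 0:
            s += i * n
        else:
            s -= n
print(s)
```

28

i=1,n=3: even sum, s = 0+3 = 3
i=2,n=3: odd sum, s = 3-3 = 0
i=2,n=4: even sum, s = 0+8 = 8
i=3,n=3: even sum, s = 8+9 = 17
i=3,n=4: odd sum, s = 17-4 = 13
i=3,n=5: even sum, s = 13+15 = 28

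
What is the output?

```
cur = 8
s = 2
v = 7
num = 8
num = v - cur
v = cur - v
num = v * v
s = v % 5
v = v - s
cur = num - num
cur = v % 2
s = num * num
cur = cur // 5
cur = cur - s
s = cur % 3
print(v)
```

num = 7-8 = -1
v = 8-7 = 1
num = 1*1 = 1
s = 1%5 = 1
v = 1-1 = 0
cur = 1-1 = 0
cur = 0%2 = 0
s = 1*1 = 1
cur = 0//5 = 0
cur = 0-1 = -1
s = (-1)%3 = 2

0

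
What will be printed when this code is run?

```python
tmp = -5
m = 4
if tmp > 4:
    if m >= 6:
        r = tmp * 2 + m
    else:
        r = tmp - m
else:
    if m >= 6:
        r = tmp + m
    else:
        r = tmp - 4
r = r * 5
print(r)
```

-45

tmp=-5, m=4
tmp > 4 is False; m >= 6 is False
→ r = tmp - 4 = -9
r = (-9)*5 = -45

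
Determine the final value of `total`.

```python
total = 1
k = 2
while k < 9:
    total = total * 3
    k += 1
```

k=2: total = 1*3 = 3
k=3: total = 3*3 = 9
k=4: total = 9*3 = 27
k=5: total = 27*3 = 81
k=6: total = 81*3 = 243
k=7: total = 243*3 = 729
k=8: total = 729*3 = 2187

2187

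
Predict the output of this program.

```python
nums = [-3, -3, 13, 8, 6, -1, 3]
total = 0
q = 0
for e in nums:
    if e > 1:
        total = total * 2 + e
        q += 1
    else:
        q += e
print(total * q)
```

-453

e=-3: not >1; q=-3
e=-3: not >1; q=-6
e=13: >1, total = 0*2+13 = 13; q=-5
e=8: >1, total = 13*2+8 = 34; q=-4
e=6: >1, total = 34*2+6 = 74; q=-3
e=-1: not >1; q=-4
e=3: >1, total = 74*2+3 = 151; q=-3
total*q = 151*(-3) = -453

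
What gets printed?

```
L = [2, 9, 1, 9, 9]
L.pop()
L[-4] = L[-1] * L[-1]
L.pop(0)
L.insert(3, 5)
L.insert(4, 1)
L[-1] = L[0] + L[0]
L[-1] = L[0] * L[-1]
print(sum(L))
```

186

pop() removes 9 → [2, 9, 1, 9]
L[-4] = L[-1]*L[-1] = 9*9 = 81 → [81, 9, 1, 9]
pop(0) removes 81 → [9, 1, 9]
insert 5 at 3 → [9, 1, 9, 5]
insert 1 at 4 → [9, 1, 9, 5, 1]
L[-1] = L[0]+L[0] = 9+9 = 18 → [9, 1, 9, 5, 18]
L[-1] = L[0]*L[-1] = 9*18 = 162 → [9, 1, 9, 5, 162]
sum = 186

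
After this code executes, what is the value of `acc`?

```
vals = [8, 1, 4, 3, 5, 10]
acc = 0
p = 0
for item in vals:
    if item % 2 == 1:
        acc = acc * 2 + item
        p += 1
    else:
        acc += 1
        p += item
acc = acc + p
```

item=8: not odd, acc = 0+1 = 1; p=8
item=1: odd, acc = 1*2+1 = 3; p=9
item=4: not odd, acc = 3+1 = 4; p=13
item=3: odd, acc = 4*2+3 = 11; p=14
item=5: odd, acc = 11*2+5 = 27; p=15
item=10: not odd, acc = 27+1 = 28; p=25
acc+p = 28+25 = 53

53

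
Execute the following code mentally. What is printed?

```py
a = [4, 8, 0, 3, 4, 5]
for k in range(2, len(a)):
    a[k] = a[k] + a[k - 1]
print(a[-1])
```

20

k=2: a[2] = 0+8 = 8 → [4, 8, 8, 3, 4, 5]
k=3: a[3] = 3+8 = 11 → [4, 8, 8, 11, 4, 5]
k=4: a[4] = 4+11 = 15 → [4, 8, 8, 11, 15, 5]
k=5: a[5] = 5+15 = 20 → [4, 8, 8, 11, 15, 20]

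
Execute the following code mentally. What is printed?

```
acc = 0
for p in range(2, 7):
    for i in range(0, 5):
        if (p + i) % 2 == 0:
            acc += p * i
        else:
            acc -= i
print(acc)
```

80

p=2,i=0: even sum, acc = 0+0 = 0
p=2,i=1: odd sum, acc = 0-1 = -1
p=2,i=2: even sum, acc = (-1)+4 = 3
p=2,i=3: odd sum, acc = 3-3 = 0
p=2,i=4: even sum, acc = 0+8 = 8
p=3,i=0: odd sum, acc = 8-0 = 8
p=3,i=1: even sum, acc = 8+3 = 11
p=3,i=2: odd sum, acc = 11-2 = 9
p=3,i=3: even sum, acc = 9+9 = 18
p=3,i=4: odd sum, acc = 18-4 = 14
p=4,i=0: even sum, acc = 14+0 = 14
p=4,i=1: odd sum, acc = 14-1 = 13
p=4,i=2: even sum, acc = 13+8 = 21
p=4,i=3: odd sum, acc = 21-3 = 18
p=4,i=4: even sum, acc = 18+16 = 34
p=5,i=0: odd sum, acc = 34-0 = 34
p=5,i=1: even sum, acc = 34+5 = 39
p=5,i=2: odd sum, acc = 39-2 = 37
p=5,i=3: even sum, acc = 37+15 = 52
p=5,i=4: odd sum, acc = 52-4 = 48
p=6,i=0: even sum, acc = 48+0 = 48
p=6,i=1: odd sum, acc = 48-1 = 47
p=6,i=2: even sum, acc = 47+12 = 59
p=6,i=3: odd sum, acc = 59-3 = 56
p=6,i=4: even sum, acc = 56+24 = 80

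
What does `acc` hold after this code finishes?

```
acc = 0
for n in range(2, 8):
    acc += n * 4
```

108

n=2: acc = 0+2*4 = 8
n=3: acc = 8+3*4 = 20
n=4: acc = 20+4*4 = 36
n=5: acc = 36+5*4 = 56
n=6: acc = 56+6*4 = 80
n=7: acc = 80+7*4 = 108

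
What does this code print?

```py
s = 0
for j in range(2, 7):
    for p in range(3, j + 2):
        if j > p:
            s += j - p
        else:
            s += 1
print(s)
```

j=2,p=3: not 2>3, s = 0+1 = 1
j=3,p=3: not 3>3, s = 1+1 = 2
j=3,p=4: not 3>4, s = 2+1 = 3
j=4,p=3: 4>3, s = 3+1 = 4
j=4,p=4: not 4>4, s = 4+1 = 5
j=4,p=5: not 4>5, s = 5+1 = 6
j=5,p=3: 5>3, s = 6+2 = 8
j=5,p=4: 5>4, s = 8+1 = 9
j=5,p=5: not 5>5, s = 9+1 = 10
j=5,p=6: not 5>6, s = 10+1 = 11
j=6,p=3: 6>3, s = 11+3 = 14
j=6,p=4: 6>4, s = 14+2 = 16
j=6,p=5: 6>5, s = 16+1 = 17
j=6,p=6: not 6>6, s = 17+1 = 18
j=6,p=7: not 6>7, s = 18+1 = 19

19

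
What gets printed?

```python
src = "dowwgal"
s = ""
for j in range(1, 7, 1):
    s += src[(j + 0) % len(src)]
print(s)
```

owwgal

j=1: add src[1]='o' → 'o'
j=2: add src[2]='w' → 'ow'
j=3: add src[3]='w' → 'oww'
j=4: add src[4]='g' → 'owwg'
j=5: add src[5]='a' → 'owwga'
j=6: add src[6]='l' → 'owwgal'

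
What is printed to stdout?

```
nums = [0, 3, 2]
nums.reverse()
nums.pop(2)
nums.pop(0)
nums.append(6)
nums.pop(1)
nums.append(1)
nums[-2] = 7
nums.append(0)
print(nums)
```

[7, 1, 0]

reverse → [2, 3, 0]
pop(2) removes 0 → [2, 3]
pop(0) removes 2 → [3]
append 6 → [3, 6]
pop(1) removes 6 → [3]
append 1 → [3, 1]
nums[-2] = 7 → [7, 1]
append 0 → [7, 1, 0]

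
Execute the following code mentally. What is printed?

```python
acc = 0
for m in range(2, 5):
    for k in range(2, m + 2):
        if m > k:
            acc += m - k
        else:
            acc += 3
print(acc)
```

22

m=2,k=2: not 2>2, acc = 0+3 = 3
m=2,k=3: not 2>3, acc = 3+3 = 6
m=3,k=2: 3>2, acc = 6+1 = 7
m=3,k=3: not 3>3, acc = 7+3 = 10
m=3,k=4: not 3>4, acc = 10+3 = 13
m=4,k=2: 4>2, acc = 13+2 = 15
m=4,k=3: 4>3, acc = 15+1 = 16
m=4,k=4: not 4>4, acc = 16+3 = 19
m=4,k=5: not 4>5, acc = 19+3 = 22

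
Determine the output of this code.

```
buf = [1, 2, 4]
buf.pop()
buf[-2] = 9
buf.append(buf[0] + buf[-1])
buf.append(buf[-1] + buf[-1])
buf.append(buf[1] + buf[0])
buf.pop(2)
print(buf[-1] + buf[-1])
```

22

pop() removes 4 → [1, 2]
buf[-2] = 9 → [9, 2]
append buf[0]+buf[-1] = 9+2 = 11 → [9, 2, 11]
append buf[-1]+buf[-1] = 11+11 = 22 → [9, 2, 11, 22]
append buf[1]+buf[0] = 2+9 = 11 → [9, 2, 11, 22, 11]
pop(2) removes 11 → [9, 2, 22, 11]
buf[-1]+buf[-1] = 11+11 = 22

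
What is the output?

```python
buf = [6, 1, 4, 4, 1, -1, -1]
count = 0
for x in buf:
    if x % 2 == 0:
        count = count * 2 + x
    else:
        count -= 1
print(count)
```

29

x=6: even, count = 0*2+6 = 6
x=1: not even, count = 6-1 = 5
x=4: even, count = 5*2+4 = 14
x=4: even, count = 14*2+4 = 32
x=1: not even, count = 32-1 = 31
x=-1: not even, count = 31-1 = 30
x=-1: not even, count = 30-1 = 29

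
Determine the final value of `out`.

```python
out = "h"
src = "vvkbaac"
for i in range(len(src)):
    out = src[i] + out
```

'caabkvvh'

i=0: prepend 'v' → 'vh'
i=1: prepend 'v' → 'vvh'
i=2: prepend 'k' → 'kvvh'
i=3: prepend 'b' → 'bkvvh'
i=4: prepend 'a' → 'abkvvh'
i=5: prepend 'a' → 'aabkvvh'
i=6: prepend 'c' → 'caabkvvh'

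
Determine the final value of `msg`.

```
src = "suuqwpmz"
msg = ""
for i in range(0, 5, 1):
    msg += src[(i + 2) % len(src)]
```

'uqwpm'

i=0: add src[2]='u' → 'u'
i=1: add src[3]='q' → 'uq'
i=2: add src[4]='w' → 'uqw'
i=3: add src[5]='p' → 'uqwp'
i=4: add src[6]='m' → 'uqwpm'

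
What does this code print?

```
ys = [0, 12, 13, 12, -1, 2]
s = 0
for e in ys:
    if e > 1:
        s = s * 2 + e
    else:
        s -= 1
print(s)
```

e=0: not >1, s = 0-1 = -1
e=12: >1, s = (-1)*2+12 = 10
e=13: >1, s = 10*2+13 = 33
e=12: >1, s = 33*2+12 = 78
e=-1: not >1, s = 78-1 = 77
e=2: >1, s = 77*2+2 = 156

156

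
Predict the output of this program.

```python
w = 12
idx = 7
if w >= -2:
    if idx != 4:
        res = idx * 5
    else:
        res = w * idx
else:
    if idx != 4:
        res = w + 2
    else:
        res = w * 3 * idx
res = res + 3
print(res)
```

38

w=12, idx=7
w >= -2 is True; idx != 4 is True
→ res = idx * 5 = 35
res = 35+3 = 38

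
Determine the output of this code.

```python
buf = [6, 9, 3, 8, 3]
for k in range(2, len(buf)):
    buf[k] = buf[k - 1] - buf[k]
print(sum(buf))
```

14

k=2: buf[2] = 9-3 = 6 → [6, 9, 6, 8, 3]
k=3: buf[3] = 6-8 = -2 → [6, 9, 6, -2, 3]
k=4: buf[4] = (-2)-3 = -5 → [6, 9, 6, -2, -5]
sum = 14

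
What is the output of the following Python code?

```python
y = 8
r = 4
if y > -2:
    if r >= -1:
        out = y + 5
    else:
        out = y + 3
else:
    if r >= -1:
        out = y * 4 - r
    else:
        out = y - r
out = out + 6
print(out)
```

19

y=8, r=4
y > -2 is True; r >= -1 is True
→ out = y + 5 = 13
out = 13+6 = 19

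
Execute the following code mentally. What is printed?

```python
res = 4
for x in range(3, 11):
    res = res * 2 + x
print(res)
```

2036

x=3: res = 4*2+3 = 11
x=4: res = 11*2+4 = 26
x=5: res = 26*2+5 = 57
x=6: res = 57*2+6 = 120
x=7: res = 120*2+7 = 247
x=8: res = 247*2+8 = 502
x=9: res = 502*2+9 = 1013
x=10: res = 1013*2+10 = 2036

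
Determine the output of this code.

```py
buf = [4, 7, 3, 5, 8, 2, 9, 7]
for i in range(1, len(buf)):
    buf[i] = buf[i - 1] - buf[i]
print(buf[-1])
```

-37

i=1: buf[1] = 4-7 = -3 → [4, -3, 3, 5, 8, 2, 9, 7]
i=2: buf[2] = (-3)-3 = -6 → [4, -3, -6, 5, 8, 2, 9, 7]
i=3: buf[3] = (-6)-5 = -11 → [4, -3, -6, -11, 8, 2, 9, 7]
i=4: buf[4] = (-11)-8 = -19 → [4, -3, -6, -11, -19, 2, 9, 7]
i=5: buf[5] = (-19)-2 = -21 → [4, -3, -6, -11, -19, -21, 9, 7]
i=6: buf[6] = (-21)-9 = -30 → [4, -3, -6, -11, -19, -21, -30, 7]
i=7: buf[7] = (-30)-7 = -37 → [4, -3, -6, -11, -19, -21, -30, -37]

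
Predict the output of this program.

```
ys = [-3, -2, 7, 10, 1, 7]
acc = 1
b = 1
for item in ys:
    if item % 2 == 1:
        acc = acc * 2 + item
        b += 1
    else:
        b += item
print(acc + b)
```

42

item=-3: odd, acc = 1*2+(-3) = -1; b=2
item=-2: not odd; b=0
item=7: odd, acc = (-1)*2+7 = 5; b=1
item=10: not odd; b=11
item=1: odd, acc = 5*2+1 = 11; b=12
item=7: odd, acc = 11*2+7 = 29; b=13
acc+b = 29+13 = 42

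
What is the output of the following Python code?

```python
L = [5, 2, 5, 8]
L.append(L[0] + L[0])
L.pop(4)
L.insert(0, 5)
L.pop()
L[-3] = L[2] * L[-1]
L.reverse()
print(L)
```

[5, 2, 10, 5]

append L[0]+L[0] = 5+5 = 10 → [5, 2, 5, 8, 10]
pop(4) removes 10 → [5, 2, 5, 8]
insert 5 at 0 → [5, 5, 2, 5, 8]
pop() removes 8 → [5, 5, 2, 5]
L[-3] = L[2]*L[-1] = 2*5 = 10 → [5, 10, 2, 5]
reverse → [5, 2, 10, 5]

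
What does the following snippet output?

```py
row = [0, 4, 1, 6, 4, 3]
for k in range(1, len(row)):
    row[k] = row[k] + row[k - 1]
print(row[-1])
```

k=1: row[1] = 4+0 = 4 → [0, 4, 1, 6, 4, 3]
k=2: row[2] = 1+4 = 5 → [0, 4, 5, 6, 4, 3]
k=3: row[3] = 6+5 = 11 → [0, 4, 5, 11, 4, 3]
k=4: row[4] = 4+11 = 15 → [0, 4, 5, 11, 15, 3]
k=5: row[5] = 3+15 = 18 → [0, 4, 5, 11, 15, 18]

18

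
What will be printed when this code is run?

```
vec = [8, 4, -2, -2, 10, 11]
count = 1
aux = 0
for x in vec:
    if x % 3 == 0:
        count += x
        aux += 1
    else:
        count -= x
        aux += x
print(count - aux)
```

-57

x=8: not %3==0, count = 1-8 = -7; aux=8
x=4: not %3==0, count = (-7)-4 = -11; aux=12
x=-2: not %3==0, count = (-11)-(-2) = -9; aux=10
x=-2: not %3==0, count = (-9)-(-2) = -7; aux=8
x=10: not %3==0, count = (-7)-10 = -17; aux=18
x=11: not %3==0, count = (-17)-11 = -28; aux=29
count-aux = (-28)-29 = -57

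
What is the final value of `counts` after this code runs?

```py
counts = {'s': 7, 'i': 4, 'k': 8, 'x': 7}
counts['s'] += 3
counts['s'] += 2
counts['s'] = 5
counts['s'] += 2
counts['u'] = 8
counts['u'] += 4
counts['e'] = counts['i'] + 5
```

{'s': 7, 'i': 4, 'k': 8, 'x': 7, 'u': 12, 'e': 9}

counts['s'] = 7+3 = 10 → {'s': 10, 'i': 4, 'k': 8, 'x': 7}
counts['s'] = 10+2 = 12 → {'s': 12, 'i': 4, 'k': 8, 'x': 7}
counts['s'] = 5 → {'s': 5, 'i': 4, 'k': 8, 'x': 7}
counts['s'] = 5+2 = 7 → {'s': 7, 'i': 4, 'k': 8, 'x': 7}
counts['u'] = 8 → {'s': 7, 'i': 4, 'k': 8, 'x': 7, 'u': 8}
counts['u'] = 8+4 = 12 → {'s': 7, 'i': 4, 'k': 8, 'x': 7, 'u': 12}
counts['e'] = counts['i']+5 = 9 → {'s': 7, 'i': 4, 'k': 8, 'x': 7, 'u': 12, 'e': 9}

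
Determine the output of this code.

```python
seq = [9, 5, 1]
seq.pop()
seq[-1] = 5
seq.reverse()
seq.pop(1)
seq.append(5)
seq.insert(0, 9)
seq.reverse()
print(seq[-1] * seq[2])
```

pop() removes 1 → [9, 5]
seq[-1] = 5 → [9, 5]
reverse → [5, 9]
pop(1) removes 9 → [5]
append 5 → [5, 5]
insert 9 at 0 → [9, 5, 5]
reverse → [5, 5, 9]
seq[-1]*seq[2] = 9*9 = 81

81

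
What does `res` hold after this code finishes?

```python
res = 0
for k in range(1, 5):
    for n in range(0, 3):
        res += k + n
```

42

k=1,n=0: res = 0+1 = 1
k=1,n=1: res = 1+2 = 3
k=1,n=2: res = 3+3 = 6
k=2,n=0: res = 6+2 = 8
k=2,n=1: res = 8+3 = 11
k=2,n=2: res = 11+4 = 15
k=3,n=0: res = 15+3 = 18
k=3,n=1: res = 18+4 = 22
k=3,n=2: res = 22+5 = 27
k=4,n=0: res = 27+4 = 31
k=4,n=1: res = 31+5 = 36
k=4,n=2: res = 36+6 = 42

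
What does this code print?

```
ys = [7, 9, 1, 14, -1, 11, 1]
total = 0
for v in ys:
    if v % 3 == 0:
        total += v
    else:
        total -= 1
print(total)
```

3

v=7: not %3==0, total = 0-1 = -1
v=9: %3==0, total = (-1)+9 = 8
v=1: not %3==0, total = 8-1 = 7
v=14: not %3==0, total = 7-1 = 6
v=-1: not %3==0, total = 6-1 = 5
v=11: not %3==0, total = 5-1 = 4
v=1: not %3==0, total = 4-1 = 3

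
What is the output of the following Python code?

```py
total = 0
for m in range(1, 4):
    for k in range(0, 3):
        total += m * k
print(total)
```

18

m=1,k=0: total = 0+0 = 0
m=1,k=1: total = 0+1 = 1
m=1,k=2: total = 1+2 = 3
m=2,k=0: total = 3+0 = 3
m=2,k=1: total = 3+2 = 5
m=2,k=2: total = 5+4 = 9
m=3,k=0: total = 9+0 = 9
m=3,k=1: total = 9+3 = 12
m=3,k=2: total = 12+6 = 18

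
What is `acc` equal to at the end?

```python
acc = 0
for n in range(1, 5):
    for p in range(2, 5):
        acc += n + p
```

66

n=1,p=2: acc = 0+3 = 3
n=1,p=3: acc = 3+4 = 7
n=1,p=4: acc = 7+5 = 12
n=2,p=2: acc = 12+4 = 16
n=2,p=3: acc = 16+5 = 21
n=2,p=4: acc = 21+6 = 27
n=3,p=2: acc = 27+5 = 32
n=3,p=3: acc = 32+6 = 38
n=3,p=4: acc = 38+7 = 45
n=4,p=2: acc = 45+6 = 51
n=4,p=3: acc = 51+7 = 58
n=4,p=4: acc = 58+8 = 66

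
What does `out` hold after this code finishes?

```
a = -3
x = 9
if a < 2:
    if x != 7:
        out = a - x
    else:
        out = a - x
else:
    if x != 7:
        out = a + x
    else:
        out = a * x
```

-12

a=-3, x=9
a < 2 is True; x != 7 is True
→ out = a - x = -12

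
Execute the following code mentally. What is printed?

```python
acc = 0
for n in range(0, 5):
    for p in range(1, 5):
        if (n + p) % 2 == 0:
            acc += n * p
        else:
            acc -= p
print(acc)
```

28

n=0,p=1: odd sum, acc = 0-1 = -1
n=0,p=2: even sum, acc = (-1)+0 = -1
n=0,p=3: odd sum, acc = (-1)-3 = -4
n=0,p=4: even sum, acc = (-4)+0 = -4
n=1,p=1: even sum, acc = (-4)+1 = -3
n=1,p=2: odd sum, acc = (-3)-2 = -5
n=1,p=3: even sum, acc = (-5)+3 = -2
n=1,p=4: odd sum, acc = (-2)-4 = -6
n=2,p=1: odd sum, acc = (-6)-1 = -7
n=2,p=2: even sum, acc = (-7)+4 = -3
n=2,p=3: odd sum, acc = (-3)-3 = -6
n=2,p=4: even sum, acc = (-6)+8 = 2
n=3,p=1: even sum, acc = 2+3 = 5
n=3,p=2: odd sum, acc = 5-2 = 3
n=3,p=3: even sum, acc = 3+9 = 12
n=3,p=4: odd sum, acc = 12-4 = 8
n=4,p=1: odd sum, acc = 8-1 = 7
n=4,p=2: even sum, acc = 7+8 = 15
n=4,p=3: odd sum, acc = 15-3 = 12
n=4,p=4: even sum, acc = 12+16 = 28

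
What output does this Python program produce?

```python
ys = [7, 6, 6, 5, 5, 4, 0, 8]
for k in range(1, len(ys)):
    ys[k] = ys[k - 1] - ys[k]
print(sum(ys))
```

-87

k=1: ys[1] = 7-6 = 1 → [7, 1, 6, 5, 5, 4, 0, 8]
k=2: ys[2] = 1-6 = -5 → [7, 1, -5, 5, 5, 4, 0, 8]
k=3: ys[3] = (-5)-5 = -10 → [7, 1, -5, -10, 5, 4, 0, 8]
k=4: ys[4] = (-10)-5 = -15 → [7, 1, -5, -10, -15, 4, 0, 8]
k=5: ys[5] = (-15)-4 = -19 → [7, 1, -5, -10, -15, -19, 0, 8]
k=6: ys[6] = (-19)-0 = -19 → [7, 1, -5, -10, -15, -19, -19, 8]
k=7: ys[7] = (-19)-8 = -27 → [7, 1, -5, -10, -15, -19, -19, -27]
sum = -87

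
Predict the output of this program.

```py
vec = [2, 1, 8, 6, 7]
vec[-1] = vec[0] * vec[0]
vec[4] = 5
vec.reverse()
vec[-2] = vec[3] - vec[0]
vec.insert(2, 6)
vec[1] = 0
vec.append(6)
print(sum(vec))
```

23

vec[-1] = vec[0]*vec[0] = 2*2 = 4 → [2, 1, 8, 6, 4]
vec[4] = 5 → [2, 1, 8, 6, 5]
reverse → [5, 6, 8, 1, 2]
vec[-2] = vec[3]-vec[0] = 1-5 = -4 → [5, 6, 8, -4, 2]
insert 6 at 2 → [5, 6, 6, 8, -4, 2]
vec[1] = 0 → [5, 0, 6, 8, -4, 2]
append 6 → [5, 0, 6, 8, -4, 2, 6]
sum = 23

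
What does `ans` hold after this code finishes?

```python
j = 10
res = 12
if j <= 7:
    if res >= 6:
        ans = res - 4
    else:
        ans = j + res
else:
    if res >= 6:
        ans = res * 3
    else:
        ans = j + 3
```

36

j=10, res=12
j <= 7 is False; res >= 6 is True
→ ans = res * 3 = 36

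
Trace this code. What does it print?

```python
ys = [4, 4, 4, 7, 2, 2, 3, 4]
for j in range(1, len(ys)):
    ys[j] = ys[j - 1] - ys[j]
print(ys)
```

[4, 0, -4, -11, -13, -15, -18, -22]

j=1: ys[1] = 4-4 = 0 → [4, 0, 4, 7, 2, 2, 3, 4]
j=2: ys[2] = 0-4 = -4 → [4, 0, -4, 7, 2, 2, 3, 4]
j=3: ys[3] = (-4)-7 = -11 → [4, 0, -4, -11, 2, 2, 3, 4]
j=4: ys[4] = (-11)-2 = -13 → [4, 0, -4, -11, -13, 2, 3, 4]
j=5: ys[5] = (-13)-2 = -15 → [4, 0, -4, -11, -13, -15, 3, 4]
j=6: ys[6] = (-15)-3 = -18 → [4, 0, -4, -11, -13, -15, -18, 4]
j=7: ys[7] = (-18)-4 = -22 → [4, 0, -4, -11, -13, -15, -18, -22]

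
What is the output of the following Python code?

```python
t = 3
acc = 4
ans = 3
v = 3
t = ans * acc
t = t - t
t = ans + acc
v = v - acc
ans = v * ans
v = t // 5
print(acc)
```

4

t = 3*4 = 12
t = 12-12 = 0
t = 3+4 = 7
v = 3-4 = -1
ans = (-1)*3 = -3
v = 7//5 = 1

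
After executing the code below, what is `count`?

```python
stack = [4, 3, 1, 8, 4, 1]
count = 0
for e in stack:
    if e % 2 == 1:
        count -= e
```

e=4: not odd
e=3: odd, count = 0-3 = -3
e=1: odd, count = (-3)-1 = -4
e=8: not odd
e=4: not odd
e=1: odd, count = (-4)-1 = -5

-5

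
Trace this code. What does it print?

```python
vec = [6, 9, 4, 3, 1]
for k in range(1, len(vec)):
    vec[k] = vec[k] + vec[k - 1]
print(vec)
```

k=1: vec[1] = 9+6 = 15 → [6, 15, 4, 3, 1]
k=2: vec[2] = 4+15 = 19 → [6, 15, 19, 3, 1]
k=3: vec[3] = 3+19 = 22 → [6, 15, 19, 22, 1]
k=4: vec[4] = 1+22 = 23 → [6, 15, 19, 22, 23]

[6, 15, 19, 22, 23]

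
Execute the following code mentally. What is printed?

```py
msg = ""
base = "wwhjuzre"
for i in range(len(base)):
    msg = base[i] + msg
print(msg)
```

erzujhww

i=0: prepend 'w' → 'w'
i=1: prepend 'w' → 'ww'
i=2: prepend 'h' → 'hww'
i=3: prepend 'j' → 'jhww'
i=4: prepend 'u' → 'ujhww'
i=5: prepend 'z' → 'zujhww'
i=6: prepend 'r' → 'rzujhww'
i=7: prepend 'e' → 'erzujhww'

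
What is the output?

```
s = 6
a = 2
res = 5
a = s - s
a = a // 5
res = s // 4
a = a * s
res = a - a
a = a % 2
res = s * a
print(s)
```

a = 6-6 = 0
a = 0//5 = 0
res = 6//4 = 1
a = 0*6 = 0
res = 0-0 = 0
a = 0%2 = 0
res = 6*0 = 0

6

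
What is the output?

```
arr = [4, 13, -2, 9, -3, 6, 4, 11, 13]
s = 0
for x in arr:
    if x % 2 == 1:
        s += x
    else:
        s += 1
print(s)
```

x=4: not odd, s = 0+1 = 1
x=13: odd, s = 1+13 = 14
x=-2: not odd, s = 14+1 = 15
x=9: odd, s = 15+9 = 24
x=-3: odd, s = 24+(-3) = 21
x=6: not odd, s = 21+1 = 22
x=4: not odd, s = 22+1 = 23
x=11: odd, s = 23+11 = 34
x=13: odd, s = 34+13 = 47

47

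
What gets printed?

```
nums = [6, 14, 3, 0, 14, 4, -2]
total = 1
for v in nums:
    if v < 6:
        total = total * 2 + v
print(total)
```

46

v=6: not <6
v=14: not <6
v=3: <6, total = 1*2+3 = 5
v=0: <6, total = 5*2+0 = 10
v=14: not <6
v=4: <6, total = 10*2+4 = 24
v=-2: <6, total = 24*2+(-2) = 46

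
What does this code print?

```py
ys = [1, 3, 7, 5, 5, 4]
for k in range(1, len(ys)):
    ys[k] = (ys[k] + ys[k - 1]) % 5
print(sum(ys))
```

k=1: ys[1] = (3+1)%5 = 4 → [1, 4, 7, 5, 5, 4]
k=2: ys[2] = (7+4)%5 = 1 → [1, 4, 1, 5, 5, 4]
k=3: ys[3] = (5+1)%5 = 1 → [1, 4, 1, 1, 5, 4]
k=4: ys[4] = (5+1)%5 = 1 → [1, 4, 1, 1, 1, 4]
k=5: ys[5] = (4+1)%5 = 0 → [1, 4, 1, 1, 1, 0]
sum = 8

8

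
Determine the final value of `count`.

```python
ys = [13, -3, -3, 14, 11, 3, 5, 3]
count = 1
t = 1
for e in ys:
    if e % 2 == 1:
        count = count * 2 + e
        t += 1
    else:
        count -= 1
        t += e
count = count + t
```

935

e=13: odd, count = 1*2+13 = 15; t=2
e=-3: odd, count = 15*2+(-3) = 27; t=3
e=-3: odd, count = 27*2+(-3) = 51; t=4
e=14: not odd, count = 51-1 = 50; t=18
e=11: odd, count = 50*2+11 = 111; t=19
e=3: odd, count = 111*2+3 = 225; t=20
e=5: odd, count = 225*2+5 = 455; t=21
e=3: odd, count = 455*2+3 = 913; t=22
count+t = 913+22 = 935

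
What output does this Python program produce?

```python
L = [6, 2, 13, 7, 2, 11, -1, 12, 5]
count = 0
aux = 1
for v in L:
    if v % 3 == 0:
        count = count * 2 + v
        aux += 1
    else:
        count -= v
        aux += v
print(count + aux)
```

v=6: %3==0, count = 0*2+6 = 6; aux=2
v=2: not %3==0, count = 6-2 = 4; aux=4
v=13: not %3==0, count = 4-13 = -9; aux=17
v=7: not %3==0, count = (-9)-7 = -16; aux=24
v=2: not %3==0, count = (-16)-2 = -18; aux=26
v=11: not %3==0, count = (-18)-11 = -29; aux=37
v=-1: not %3==0, count = (-29)-(-1) = -28; aux=36
v=12: %3==0, count = (-28)*2+12 = -44; aux=37
v=5: not %3==0, count = (-44)-5 = -49; aux=42
count+aux = (-49)+42 = -7

-7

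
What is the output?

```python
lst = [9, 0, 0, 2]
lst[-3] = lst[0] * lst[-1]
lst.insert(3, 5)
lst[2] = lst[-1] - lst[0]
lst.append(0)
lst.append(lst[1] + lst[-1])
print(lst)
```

lst[-3] = lst[0]*lst[-1] = 9*2 = 18 → [9, 18, 0, 2]
insert 5 at 3 → [9, 18, 0, 5, 2]
lst[2] = lst[-1]-lst[0] = 2-9 = -7 → [9, 18, -7, 5, 2]
append 0 → [9, 18, -7, 5, 2, 0]
append lst[1]+lst[-1] = 18+0 = 18 → [9, 18, -7, 5, 2, 0, 18]

[9, 18, -7, 5, 2, 0, 18]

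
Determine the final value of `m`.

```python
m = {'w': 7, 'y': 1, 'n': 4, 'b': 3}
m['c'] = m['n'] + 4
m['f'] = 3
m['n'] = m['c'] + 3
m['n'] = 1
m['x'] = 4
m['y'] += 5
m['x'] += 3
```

m['c'] = m['n']+4 = 8 → {'w': 7, 'y': 1, 'n': 4, 'b': 3, 'c': 8}
m['f'] = 3 → {'w': 7, 'y': 1, 'n': 4, 'b': 3, 'c': 8, 'f': 3}
m['n'] = m['c']+3 = 11 → {'w': 7, 'y': 1, 'n': 11, 'b': 3, 'c': 8, 'f': 3}
m['n'] = 1 → {'w': 7, 'y': 1, 'n': 1, 'b': 3, 'c': 8, 'f': 3}
m['x'] = 4 → {'w': 7, 'y': 1, 'n': 1, 'b': 3, 'c': 8, 'f': 3, 'x': 4}
m['y'] = 1+5 = 6 → {'w': 7, 'y': 6, 'n': 1, 'b': 3, 'c': 8, 'f': 3, 'x': 4}
m['x'] = 4+3 = 7 → {'w': 7, 'y': 6, 'n': 1, 'b': 3, 'c': 8, 'f': 3, 'x': 7}

{'w': 7, 'y': 6, 'n': 1, 'b': 3, 'c': 8, 'f': 3, 'x': 7}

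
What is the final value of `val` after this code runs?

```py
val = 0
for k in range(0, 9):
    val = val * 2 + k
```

k=0: val = 0*2+0 = 0
k=1: val = 0*2+1 = 1
k=2: val = 1*2+2 = 4
k=3: val = 4*2+3 = 11
k=4: val = 11*2+4 = 26
k=5: val = 26*2+5 = 57
k=6: val = 57*2+6 = 120
k=7: val = 120*2+7 = 247
k=8: val = 247*2+8 = 502

502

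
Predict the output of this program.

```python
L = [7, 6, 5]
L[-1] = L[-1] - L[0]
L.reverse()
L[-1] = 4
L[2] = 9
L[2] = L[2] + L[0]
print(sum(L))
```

11

L[-1] = L[-1]-L[0] = 5-7 = -2 → [7, 6, -2]
reverse → [-2, 6, 7]
L[-1] = 4 → [-2, 6, 4]
L[2] = 9 → [-2, 6, 9]
L[2] = L[2]+L[0] = 9+(-2) = 7 → [-2, 6, 7]
sum = 11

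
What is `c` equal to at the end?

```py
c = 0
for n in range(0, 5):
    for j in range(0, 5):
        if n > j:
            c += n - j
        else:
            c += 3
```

n=0,j=0: not 0>0, c = 0+3 = 3
n=0,j=1: not 0>1, c = 3+3 = 6
n=0,j=2: not 0>2, c = 6+3 = 9
n=0,j=3: not 0>3, c = 9+3 = 12
n=0,j=4: not 0>4, c = 12+3 = 15
n=1,j=0: 1>0, c = 15+1 = 16
n=1,j=1: not 1>1, c = 16+3 = 19
n=1,j=2: not 1>2, c = 19+3 = 22
n=1,j=3: not 1>3, c = 22+3 = 25
n=1,j=4: not 1>4, c = 25+3 = 28
n=2,j=0: 2>0, c = 28+2 = 30
n=2,j=1: 2>1, c = 30+1 = 31
n=2,j=2: not 2>2, c = 31+3 = 34
n=2,j=3: not 2>3, c = 34+3 = 37
n=2,j=4: not 2>4, c = 37+3 = 40
n=3,j=0: 3>0, c = 40+3 = 43
n=3,j=1: 3>1, c = 43+2 = 45
n=3,j=2: 3>2, c = 45+1 = 46
n=3,j=3: not 3>3, c = 46+3 = 49
n=3,j=4: not 3>4, c = 49+3 = 52
n=4,j=0: 4>0, c = 52+4 = 56
n=4,j=1: 4>1, c = 56+3 = 59
n=4,j=2: 4>2, c = 59+2 = 61
n=4,j=3: 4>3, c = 61+1 = 62
n=4,j=4: not 4>4, c = 62+3 = 65

65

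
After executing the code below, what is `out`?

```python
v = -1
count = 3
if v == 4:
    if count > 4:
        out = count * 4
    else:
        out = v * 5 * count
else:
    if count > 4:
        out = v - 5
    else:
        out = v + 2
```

1

v=-1, count=3
v == 4 is False; count > 4 is False
→ out = v + 2 = 1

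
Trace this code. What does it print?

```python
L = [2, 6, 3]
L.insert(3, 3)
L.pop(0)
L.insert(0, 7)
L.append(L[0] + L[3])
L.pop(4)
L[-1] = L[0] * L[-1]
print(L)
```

[7, 6, 3, 21]

insert 3 at 3 → [2, 6, 3, 3]
pop(0) removes 2 → [6, 3, 3]
insert 7 at 0 → [7, 6, 3, 3]
append L[0]+L[3] = 7+3 = 10 → [7, 6, 3, 3, 10]
pop(4) removes 10 → [7, 6, 3, 3]
L[-1] = L[0]*L[-1] = 7*3 = 21 → [7, 6, 3, 21]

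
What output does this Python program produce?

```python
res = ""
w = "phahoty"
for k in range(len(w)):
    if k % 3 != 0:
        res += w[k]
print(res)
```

k=0: skip
k=1: add 'h' → 'h'
k=2: add 'a' → 'ha'
k=3: skip
k=4: add 'o' → 'hao'
k=5: add 't' → 'haot'
k=6: skip

haot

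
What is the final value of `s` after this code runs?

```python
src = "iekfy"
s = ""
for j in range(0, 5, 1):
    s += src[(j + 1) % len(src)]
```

j=0: add src[1]='e' → 'e'
j=1: add src[2]='k' → 'ek'
j=2: add src[3]='f' → 'ekf'
j=3: add src[4]='y' → 'ekfy'
j=4: add src[0]='i' → 'ekfyi'

'ekfyi'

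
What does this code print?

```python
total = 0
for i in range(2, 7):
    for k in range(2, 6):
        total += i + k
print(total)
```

150

i=2,k=2: total = 0+4 = 4
i=2,k=3: total = 4+5 = 9
i=2,k=4: total = 9+6 = 15
i=2,k=5: total = 15+7 = 22
i=3,k=2: total = 22+5 = 27
i=3,k=3: total = 27+6 = 33
i=3,k=4: total = 33+7 = 40
i=3,k=5: total = 40+8 = 48
i=4,k=2: total = 48+6 = 54
i=4,k=3: total = 54+7 = 61
i=4,k=4: total = 61+8 = 69
i=4,k=5: total = 69+9 = 78
i=5,k=2: total = 78+7 = 85
i=5,k=3: total = 85+8 = 93
i=5,k=4: total = 93+9 = 102
i=5,k=5: total = 102+10 = 112
i=6,k=2: total = 112+8 = 120
i=6,k=3: total = 120+9 = 129
i=6,k=4: total = 129+10 = 139
i=6,k=5: total = 139+11 = 150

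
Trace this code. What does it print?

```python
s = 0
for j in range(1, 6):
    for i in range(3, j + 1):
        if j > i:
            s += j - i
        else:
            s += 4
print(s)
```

16

j=3,i=3: not 3>3, s = 0+4 = 4
j=4,i=3: 4>3, s = 4+1 = 5
j=4,i=4: not 4>4, s = 5+4 = 9
j=5,i=3: 5>3, s = 9+2 = 11
j=5,i=4: 5>4, s = 11+1 = 12
j=5,i=5: not 5>5, s = 12+4 = 16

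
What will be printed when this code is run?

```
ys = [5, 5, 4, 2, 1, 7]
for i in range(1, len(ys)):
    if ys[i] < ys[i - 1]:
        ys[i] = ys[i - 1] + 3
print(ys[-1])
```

17

i=1: 5>=5, unchanged → [5, 5, 4, 2, 1, 7]
i=2: 4<5, ys[2] = 5+3 = 8 → [5, 5, 8, 2, 1, 7]
i=3: 2<8, ys[3] = 8+3 = 11 → [5, 5, 8, 11, 1, 7]
i=4: 1<11, ys[4] = 11+3 = 14 → [5, 5, 8, 11, 14, 7]
i=5: 7<14, ys[5] = 14+3 = 17 → [5, 5, 8, 11, 14, 17]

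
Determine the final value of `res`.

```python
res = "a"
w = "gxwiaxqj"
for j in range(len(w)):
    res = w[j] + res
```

j=0: prepend 'g' → 'ga'
j=1: prepend 'x' → 'xga'
j=2: prepend 'w' → 'wxga'
j=3: prepend 'i' → 'iwxga'
j=4: prepend 'a' → 'aiwxga'
j=5: prepend 'x' → 'xaiwxga'
j=6: prepend 'q' → 'qxaiwxga'
j=7: prepend 'j' → 'jqxaiwxga'

'jqxaiwxga'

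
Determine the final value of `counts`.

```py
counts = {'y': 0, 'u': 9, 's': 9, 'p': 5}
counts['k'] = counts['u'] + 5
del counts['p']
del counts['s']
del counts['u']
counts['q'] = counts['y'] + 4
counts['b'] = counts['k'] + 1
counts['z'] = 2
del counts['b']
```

{'y': 0, 'k': 14, 'q': 4, 'z': 2}

counts['k'] = counts['u']+5 = 14 → {'y': 0, 'u': 9, 's': 9, 'p': 5, 'k': 14}
del 'p' → {'y': 0, 'u': 9, 's': 9, 'k': 14}
del 's' → {'y': 0, 'u': 9, 'k': 14}
del 'u' → {'y': 0, 'k': 14}
counts['q'] = counts['y']+4 = 4 → {'y': 0, 'k': 14, 'q': 4}
counts['b'] = counts['k']+1 = 15 → {'y': 0, 'k': 14, 'q': 4, 'b': 15}
counts['z'] = 2 → {'y': 0, 'k': 14, 'q': 4, 'b': 15, 'z': 2}
del 'b' → {'y': 0, 'k': 14, 'q': 4, 'z': 2}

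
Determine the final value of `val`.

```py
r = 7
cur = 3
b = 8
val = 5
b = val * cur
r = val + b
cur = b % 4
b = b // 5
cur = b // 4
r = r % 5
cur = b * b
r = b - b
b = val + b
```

b = 5*3 = 15
r = 5+15 = 20
cur = 15%4 = 3
b = 15//5 = 3
cur = 3//4 = 0
r = 20%5 = 0
cur = 3*3 = 9
r = 3-3 = 0
b = 5+3 = 8

5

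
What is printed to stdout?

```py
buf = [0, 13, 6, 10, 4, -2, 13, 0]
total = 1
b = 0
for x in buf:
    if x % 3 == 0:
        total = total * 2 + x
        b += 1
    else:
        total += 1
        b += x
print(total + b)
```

x=0: %3==0, total = 1*2+0 = 2; b=1
x=13: not %3==0, total = 2+1 = 3; b=14
x=6: %3==0, total = 3*2+6 = 12; b=15
x=10: not %3==0, total = 12+1 = 13; b=25
x=4: not %3==0, total = 13+1 = 14; b=29
x=-2: not %3==0, total = 14+1 = 15; b=27
x=13: not %3==0, total = 15+1 = 16; b=40
x=0: %3==0, total = 16*2+0 = 32; b=41
total+b = 32+41 = 73

73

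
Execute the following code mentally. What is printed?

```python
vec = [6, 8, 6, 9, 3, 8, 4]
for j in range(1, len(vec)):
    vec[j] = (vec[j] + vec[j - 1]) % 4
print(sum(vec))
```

j=1: vec[1] = (8+6)%4 = 2 → [6, 2, 6, 9, 3, 8, 4]
j=2: vec[2] = (6+2)%4 = 0 → [6, 2, 0, 9, 3, 8, 4]
j=3: vec[3] = (9+0)%4 = 1 → [6, 2, 0, 1, 3, 8, 4]
j=4: vec[4] = (3+1)%4 = 0 → [6, 2, 0, 1, 0, 8, 4]
j=5: vec[5] = (8+0)%4 = 0 → [6, 2, 0, 1, 0, 0, 4]
j=6: vec[6] = (4+0)%4 = 0 → [6, 2, 0, 1, 0, 0, 0]
sum = 9

9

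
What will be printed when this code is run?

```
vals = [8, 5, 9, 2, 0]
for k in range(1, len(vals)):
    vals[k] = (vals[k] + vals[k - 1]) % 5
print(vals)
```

[8, 3, 2, 4, 4]

k=1: vals[1] = (5+8)%5 = 3 → [8, 3, 9, 2, 0]
k=2: vals[2] = (9+3)%5 = 2 → [8, 3, 2, 2, 0]
k=3: vals[3] = (2+2)%5 = 4 → [8, 3, 2, 4, 0]
k=4: vals[4] = (0+4)%5 = 4 → [8, 3, 2, 4, 4]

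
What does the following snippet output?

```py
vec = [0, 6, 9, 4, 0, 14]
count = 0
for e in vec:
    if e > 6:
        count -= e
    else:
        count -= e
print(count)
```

-33

e=0: not >6, count = 0-0 = 0
e=6: not >6, count = 0-6 = -6
e=9: >6, count = (-6)-9 = -15
e=4: not >6, count = (-15)-4 = -19
e=0: not >6, count = (-19)-0 = -19
e=14: >6, count = (-19)-14 = -33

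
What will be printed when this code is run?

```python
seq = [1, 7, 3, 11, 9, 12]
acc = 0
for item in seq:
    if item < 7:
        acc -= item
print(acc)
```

item=1: <7, acc = 0-1 = -1
item=7: not <7
item=3: <7, acc = (-1)-3 = -4
item=11: not <7
item=9: not <7
item=12: not <7

-4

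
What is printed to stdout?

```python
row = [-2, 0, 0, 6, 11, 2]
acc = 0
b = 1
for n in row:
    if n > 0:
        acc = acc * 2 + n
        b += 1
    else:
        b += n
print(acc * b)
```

n=-2: not >0; b=-1
n=0: not >0; b=-1
n=0: not >0; b=-1
n=6: >0, acc = 0*2+6 = 6; b=0
n=11: >0, acc = 6*2+11 = 23; b=1
n=2: >0, acc = 23*2+2 = 48; b=2
acc*b = 48*2 = 96

96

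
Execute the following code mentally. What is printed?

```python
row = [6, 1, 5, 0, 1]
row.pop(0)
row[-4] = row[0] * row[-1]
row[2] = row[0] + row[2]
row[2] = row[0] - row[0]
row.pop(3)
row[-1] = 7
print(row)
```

pop(0) removes 6 → [1, 5, 0, 1]
row[-4] = row[0]*row[-1] = 1*1 = 1 → [1, 5, 0, 1]
row[2] = row[0]+row[2] = 1+0 = 1 → [1, 5, 1, 1]
row[2] = row[0]-row[0] = 1-1 = 0 → [1, 5, 0, 1]
pop(3) removes 1 → [1, 5, 0]
row[-1] = 7 → [1, 5, 7]

[1, 5, 7]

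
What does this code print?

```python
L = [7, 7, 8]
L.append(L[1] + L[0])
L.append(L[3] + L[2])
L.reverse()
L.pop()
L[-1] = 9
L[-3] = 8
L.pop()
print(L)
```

[22, 8, 8]

append L[1]+L[0] = 7+7 = 14 → [7, 7, 8, 14]
append L[3]+L[2] = 14+8 = 22 → [7, 7, 8, 14, 22]
reverse → [22, 14, 8, 7, 7]
pop() removes 7 → [22, 14, 8, 7]
L[-1] = 9 → [22, 14, 8, 9]
L[-3] = 8 → [22, 8, 8, 9]
pop() removes 9 → [22, 8, 8]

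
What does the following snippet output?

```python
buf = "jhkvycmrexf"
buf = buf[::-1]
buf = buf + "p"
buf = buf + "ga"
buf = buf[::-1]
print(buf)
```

reverse → 'fxermcyvkhj'
+ 'p' → 'fxermcyvkhjp'
+ 'ga' → 'fxermcyvkhjpga'
reverse → 'agpjhkvycmrexf'

agpjhkvycmrexf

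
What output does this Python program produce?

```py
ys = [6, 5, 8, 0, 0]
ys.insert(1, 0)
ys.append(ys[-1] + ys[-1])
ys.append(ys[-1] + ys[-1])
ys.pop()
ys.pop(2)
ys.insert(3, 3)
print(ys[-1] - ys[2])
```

-8

insert 0 at 1 → [6, 0, 5, 8, 0, 0]
append ys[-1]+ys[-1] = 0+0 = 0 → [6, 0, 5, 8, 0, 0, 0]
append ys[-1]+ys[-1] = 0+0 = 0 → [6, 0, 5, 8, 0, 0, 0, 0]
pop() removes 0 → [6, 0, 5, 8, 0, 0, 0]
pop(2) removes 5 → [6, 0, 8, 0, 0, 0]
insert 3 at 3 → [6, 0, 8, 3, 0, 0, 0]
ys[-1]-ys[2] = 0-8 = -8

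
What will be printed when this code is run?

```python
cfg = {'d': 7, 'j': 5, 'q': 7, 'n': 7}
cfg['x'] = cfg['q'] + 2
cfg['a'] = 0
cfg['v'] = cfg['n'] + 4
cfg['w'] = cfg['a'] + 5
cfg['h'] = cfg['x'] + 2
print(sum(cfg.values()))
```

cfg['x'] = cfg['q']+2 = 9 → {'d': 7, 'j': 5, 'q': 7, 'n': 7, 'x': 9}
cfg['a'] = 0 → {'d': 7, 'j': 5, 'q': 7, 'n': 7, 'x': 9, 'a': 0}
cfg['v'] = cfg['n']+4 = 11 → {'d': 7, 'j': 5, 'q': 7, 'n': 7, 'x': 9, 'a': 0, 'v': 11}
cfg['w'] = cfg['a']+5 = 5 → {'d': 7, 'j': 5, 'q': 7, 'n': 7, 'x': 9, 'a': 0, 'v': 11, 'w': 5}
cfg['h'] = cfg['x']+2 = 11 → {'d': 7, 'j': 5, 'q': 7, 'n': 7, 'x': 9, 'a': 0, 'v': 11, 'w': 5, 'h': 11}
sum of values = 62

62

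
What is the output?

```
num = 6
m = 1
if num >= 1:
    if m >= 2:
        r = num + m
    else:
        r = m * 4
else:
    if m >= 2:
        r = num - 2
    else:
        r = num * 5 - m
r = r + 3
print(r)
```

num=6, m=1
num >= 1 is True; m >= 2 is False
→ r = m * 4 = 4
r = 4+3 = 7

7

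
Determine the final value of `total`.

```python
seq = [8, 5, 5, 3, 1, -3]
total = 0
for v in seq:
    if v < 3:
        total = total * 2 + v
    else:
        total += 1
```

v=8: not <3, total = 0+1 = 1
v=5: not <3, total = 1+1 = 2
v=5: not <3, total = 2+1 = 3
v=3: not <3, total = 3+1 = 4
v=1: <3, total = 4*2+1 = 9
v=-3: <3, total = 9*2+(-3) = 15

15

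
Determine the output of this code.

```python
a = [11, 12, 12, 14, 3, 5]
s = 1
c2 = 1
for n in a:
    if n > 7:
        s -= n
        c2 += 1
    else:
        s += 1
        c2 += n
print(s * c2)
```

-598

n=11: >7, s = 1-11 = -10; c2=2
n=12: >7, s = (-10)-12 = -22; c2=3
n=12: >7, s = (-22)-12 = -34; c2=4
n=14: >7, s = (-34)-14 = -48; c2=5
n=3: not >7, s = (-48)+1 = -47; c2=8
n=5: not >7, s = (-47)+1 = -46; c2=13
s*c2 = (-46)*13 = -598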